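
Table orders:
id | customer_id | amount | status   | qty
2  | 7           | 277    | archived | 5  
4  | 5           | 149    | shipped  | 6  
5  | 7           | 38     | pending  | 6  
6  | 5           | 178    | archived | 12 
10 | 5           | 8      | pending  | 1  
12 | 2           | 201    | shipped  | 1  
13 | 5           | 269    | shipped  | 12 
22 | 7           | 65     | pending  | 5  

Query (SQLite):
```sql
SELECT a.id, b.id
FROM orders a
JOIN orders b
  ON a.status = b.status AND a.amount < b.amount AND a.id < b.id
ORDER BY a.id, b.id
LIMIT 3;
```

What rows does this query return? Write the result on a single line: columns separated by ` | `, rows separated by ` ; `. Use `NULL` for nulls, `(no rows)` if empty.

4 | 12 ; 4 | 13 ; 5 | 22

Pairs (a,b) with same status, a.amount < b.amount, a.id < b.id.
status groups: archived:{2,6} pending:{5,10,22} shipped:{4,12,13}
Ordered by (a.id, b.id); first 3.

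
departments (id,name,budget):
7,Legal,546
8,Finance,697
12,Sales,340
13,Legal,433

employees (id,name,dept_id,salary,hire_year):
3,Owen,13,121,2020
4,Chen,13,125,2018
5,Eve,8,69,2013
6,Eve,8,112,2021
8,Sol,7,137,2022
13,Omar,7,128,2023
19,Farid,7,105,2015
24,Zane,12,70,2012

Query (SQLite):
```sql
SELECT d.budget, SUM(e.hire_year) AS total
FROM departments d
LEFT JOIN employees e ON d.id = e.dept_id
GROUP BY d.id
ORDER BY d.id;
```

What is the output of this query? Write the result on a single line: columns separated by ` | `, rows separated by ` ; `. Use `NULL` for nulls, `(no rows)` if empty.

LEFT JOIN keeps every departments row; unmatched ones get NULL for employees columns.
Group by departments.id and compute SUM(e.hire_year). SUM over an all-NULL group is NULL.
  7: ids {8, 13, 19} → SUM(e.hire_year)=6060
  8: ids {5, 6} → SUM(e.hire_year)=4034
  12: ids {24} → SUM(e.hire_year)=2012
  13: ids {3, 4} → SUM(e.hire_year)=4038

546 | 6060 ; 697 | 4034 ; 340 | 2012 ; 433 | 4038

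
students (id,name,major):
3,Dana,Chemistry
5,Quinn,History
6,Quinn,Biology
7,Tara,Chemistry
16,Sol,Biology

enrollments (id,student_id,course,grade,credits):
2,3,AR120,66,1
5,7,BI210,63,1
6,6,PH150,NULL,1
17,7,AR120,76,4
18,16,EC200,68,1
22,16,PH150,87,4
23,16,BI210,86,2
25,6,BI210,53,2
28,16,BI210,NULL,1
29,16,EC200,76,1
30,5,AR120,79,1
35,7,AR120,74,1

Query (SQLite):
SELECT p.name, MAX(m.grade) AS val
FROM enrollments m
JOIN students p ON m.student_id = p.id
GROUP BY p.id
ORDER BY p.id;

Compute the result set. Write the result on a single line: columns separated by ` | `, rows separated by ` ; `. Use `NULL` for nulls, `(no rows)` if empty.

Dana | 66 ; Quinn | 79 ; Quinn | 53 ; Tara | 76 ; Sol | 87

Join each enrollments row to its students via student_id.
Group joined rows by students.id; compute MAX(m.grade) per group.
  3: ids {2} → MAX(m.grade)=66
  5: ids {30} → MAX(m.grade)=79
  6: ids {6, 25} → MAX(m.grade)=53
  7: ids {5, 17, 35} → MAX(m.grade)=76
  16: ids {18, 22, 23, 28, 29} → MAX(m.grade)=87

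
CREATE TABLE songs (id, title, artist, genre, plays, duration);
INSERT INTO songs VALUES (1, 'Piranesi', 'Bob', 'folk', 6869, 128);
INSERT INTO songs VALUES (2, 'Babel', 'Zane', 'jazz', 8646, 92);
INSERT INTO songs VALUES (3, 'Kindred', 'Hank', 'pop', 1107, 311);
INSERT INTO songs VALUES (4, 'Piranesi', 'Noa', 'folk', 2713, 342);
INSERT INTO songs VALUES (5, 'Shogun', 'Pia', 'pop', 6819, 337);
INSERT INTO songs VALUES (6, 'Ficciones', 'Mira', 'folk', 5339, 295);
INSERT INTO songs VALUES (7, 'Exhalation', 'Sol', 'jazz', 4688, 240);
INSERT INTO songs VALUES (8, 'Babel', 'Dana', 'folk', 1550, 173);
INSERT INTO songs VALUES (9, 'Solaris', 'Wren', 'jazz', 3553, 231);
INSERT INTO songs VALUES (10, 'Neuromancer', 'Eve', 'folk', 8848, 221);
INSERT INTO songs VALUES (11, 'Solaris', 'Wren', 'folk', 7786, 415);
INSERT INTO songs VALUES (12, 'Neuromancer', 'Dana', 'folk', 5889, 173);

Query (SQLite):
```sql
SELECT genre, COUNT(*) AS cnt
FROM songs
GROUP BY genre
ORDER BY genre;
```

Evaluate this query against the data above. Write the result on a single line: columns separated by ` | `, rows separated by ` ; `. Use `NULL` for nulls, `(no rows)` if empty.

folk | 7 ; jazz | 3 ; pop | 2

Partition songs by genre; compute COUNT(*) within each group.
  folk: ids {1, 4, 6, 8, 10, 11, 12} → COUNT(*)=7
  jazz: ids {2, 7, 9} → COUNT(*)=3
  pop: ids {3, 5} → COUNT(*)=2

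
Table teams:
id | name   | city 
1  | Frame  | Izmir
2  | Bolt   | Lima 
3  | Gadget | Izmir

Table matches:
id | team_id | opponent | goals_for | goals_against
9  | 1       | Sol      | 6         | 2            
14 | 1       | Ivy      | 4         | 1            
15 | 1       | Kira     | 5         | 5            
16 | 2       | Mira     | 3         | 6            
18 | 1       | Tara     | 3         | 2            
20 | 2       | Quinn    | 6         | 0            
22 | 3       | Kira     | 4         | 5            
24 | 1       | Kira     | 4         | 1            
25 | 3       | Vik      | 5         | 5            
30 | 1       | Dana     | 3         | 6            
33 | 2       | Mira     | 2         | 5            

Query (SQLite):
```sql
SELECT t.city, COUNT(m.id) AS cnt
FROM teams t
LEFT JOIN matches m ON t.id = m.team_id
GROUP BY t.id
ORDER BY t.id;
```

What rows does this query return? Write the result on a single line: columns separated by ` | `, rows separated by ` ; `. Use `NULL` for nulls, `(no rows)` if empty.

Izmir | 6 ; Lima | 3 ; Izmir | 2

LEFT JOIN keeps every teams row; unmatched ones get NULL for matches columns.
Group by teams.id and compute COUNT(m.id). COUNT(col) of an all-NULL group is 0.
  1: ids {9, 14, 15, 18, 24, 30} → COUNT(m.id)=6
  2: ids {16, 20, 33} → COUNT(m.id)=3
  3: ids {22, 25} → COUNT(m.id)=2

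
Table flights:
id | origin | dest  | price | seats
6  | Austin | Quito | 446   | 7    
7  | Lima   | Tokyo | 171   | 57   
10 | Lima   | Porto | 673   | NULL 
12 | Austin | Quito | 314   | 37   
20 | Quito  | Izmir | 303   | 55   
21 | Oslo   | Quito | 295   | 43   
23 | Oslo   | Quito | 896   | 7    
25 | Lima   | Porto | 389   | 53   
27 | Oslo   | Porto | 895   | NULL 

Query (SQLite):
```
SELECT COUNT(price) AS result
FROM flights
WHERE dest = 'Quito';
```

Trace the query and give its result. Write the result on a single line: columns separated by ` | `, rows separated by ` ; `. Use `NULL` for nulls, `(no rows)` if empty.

4

Rows where dest='Quito' → price values: [446, 314, 295, 896].
COUNT(price) counts non-NULL values → 4.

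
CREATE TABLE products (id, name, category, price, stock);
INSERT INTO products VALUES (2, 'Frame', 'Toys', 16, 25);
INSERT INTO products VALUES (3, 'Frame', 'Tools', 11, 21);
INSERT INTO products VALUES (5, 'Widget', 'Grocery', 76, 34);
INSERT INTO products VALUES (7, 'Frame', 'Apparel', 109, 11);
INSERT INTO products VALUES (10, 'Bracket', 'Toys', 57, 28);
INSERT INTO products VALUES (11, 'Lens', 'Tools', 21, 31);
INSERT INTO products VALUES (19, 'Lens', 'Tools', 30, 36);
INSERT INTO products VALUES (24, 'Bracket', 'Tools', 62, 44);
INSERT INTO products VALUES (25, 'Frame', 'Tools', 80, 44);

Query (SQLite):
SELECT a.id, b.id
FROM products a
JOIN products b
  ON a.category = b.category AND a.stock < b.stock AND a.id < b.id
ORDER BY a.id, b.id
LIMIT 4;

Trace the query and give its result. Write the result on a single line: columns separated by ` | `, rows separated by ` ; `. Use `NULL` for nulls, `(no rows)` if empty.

Pairs (a,b) with same category, a.stock < b.stock, a.id < b.id.
category groups: Apparel:{7} Grocery:{5} Tools:{3,11,19,24,25} Toys:{2,10}
Ordered by (a.id, b.id); first 4.

2 | 10 ; 3 | 11 ; 3 | 19 ; 3 | 24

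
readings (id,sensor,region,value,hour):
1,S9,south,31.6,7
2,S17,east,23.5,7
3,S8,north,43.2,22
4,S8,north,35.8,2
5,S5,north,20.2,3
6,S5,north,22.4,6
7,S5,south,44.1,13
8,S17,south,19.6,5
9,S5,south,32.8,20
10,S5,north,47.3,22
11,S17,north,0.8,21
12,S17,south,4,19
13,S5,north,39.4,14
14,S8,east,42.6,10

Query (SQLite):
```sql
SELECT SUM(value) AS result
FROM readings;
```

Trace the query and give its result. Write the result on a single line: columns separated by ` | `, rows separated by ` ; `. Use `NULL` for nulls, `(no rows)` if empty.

All value values: [31.6, 23.5, 43.2, 35.8, 20.2, 22.4, 44.1, 19.6, 32.8, 47.3, 0.8, 4, 39.4, 42.6].
SUM of non-NULL values = 407.3.

407.3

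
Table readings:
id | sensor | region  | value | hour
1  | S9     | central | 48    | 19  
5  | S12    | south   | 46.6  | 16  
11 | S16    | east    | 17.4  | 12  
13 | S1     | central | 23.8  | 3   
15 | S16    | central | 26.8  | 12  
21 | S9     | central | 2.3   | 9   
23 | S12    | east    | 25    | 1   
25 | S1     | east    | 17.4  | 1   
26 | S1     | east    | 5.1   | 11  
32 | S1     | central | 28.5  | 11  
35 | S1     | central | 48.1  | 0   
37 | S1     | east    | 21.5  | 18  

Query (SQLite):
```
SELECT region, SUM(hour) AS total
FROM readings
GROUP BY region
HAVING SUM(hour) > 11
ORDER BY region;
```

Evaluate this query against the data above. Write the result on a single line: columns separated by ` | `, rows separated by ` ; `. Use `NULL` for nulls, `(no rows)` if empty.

central | 54 ; east | 43 ; south | 16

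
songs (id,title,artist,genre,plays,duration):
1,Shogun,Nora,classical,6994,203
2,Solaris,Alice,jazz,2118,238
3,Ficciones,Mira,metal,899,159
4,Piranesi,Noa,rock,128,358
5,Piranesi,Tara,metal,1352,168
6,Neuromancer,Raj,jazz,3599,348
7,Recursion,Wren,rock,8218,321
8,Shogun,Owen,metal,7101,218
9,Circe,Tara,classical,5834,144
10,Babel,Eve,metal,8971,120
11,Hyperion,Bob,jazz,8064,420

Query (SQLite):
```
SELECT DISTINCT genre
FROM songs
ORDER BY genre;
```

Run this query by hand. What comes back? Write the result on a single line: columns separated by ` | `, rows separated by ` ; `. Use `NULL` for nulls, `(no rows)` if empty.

classical ; jazz ; metal ; rock

Collect distinct genre values from songs.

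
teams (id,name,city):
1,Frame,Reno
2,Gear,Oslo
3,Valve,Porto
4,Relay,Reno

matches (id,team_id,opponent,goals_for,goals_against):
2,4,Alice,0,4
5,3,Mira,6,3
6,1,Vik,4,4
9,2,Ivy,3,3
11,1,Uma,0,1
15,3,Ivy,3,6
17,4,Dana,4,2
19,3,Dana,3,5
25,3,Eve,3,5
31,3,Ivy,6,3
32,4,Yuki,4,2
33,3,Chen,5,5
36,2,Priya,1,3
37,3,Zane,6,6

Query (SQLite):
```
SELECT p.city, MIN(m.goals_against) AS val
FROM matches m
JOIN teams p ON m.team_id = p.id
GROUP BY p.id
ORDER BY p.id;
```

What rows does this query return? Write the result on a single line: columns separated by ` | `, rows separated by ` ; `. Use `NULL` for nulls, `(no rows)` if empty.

Reno | 1 ; Oslo | 3 ; Porto | 3 ; Reno | 2

Join each matches row to its teams via team_id.
Group joined rows by teams.id; compute MIN(m.goals_against) per group.
  1: ids {6, 11} → MIN(m.goals_against)=1
  2: ids {9, 36} → MIN(m.goals_against)=3
  3: ids {5, 15, 19, 25, 31, 33, 37} → MIN(m.goals_against)=3
  4: ids {2, 17, 32} → MIN(m.goals_against)=2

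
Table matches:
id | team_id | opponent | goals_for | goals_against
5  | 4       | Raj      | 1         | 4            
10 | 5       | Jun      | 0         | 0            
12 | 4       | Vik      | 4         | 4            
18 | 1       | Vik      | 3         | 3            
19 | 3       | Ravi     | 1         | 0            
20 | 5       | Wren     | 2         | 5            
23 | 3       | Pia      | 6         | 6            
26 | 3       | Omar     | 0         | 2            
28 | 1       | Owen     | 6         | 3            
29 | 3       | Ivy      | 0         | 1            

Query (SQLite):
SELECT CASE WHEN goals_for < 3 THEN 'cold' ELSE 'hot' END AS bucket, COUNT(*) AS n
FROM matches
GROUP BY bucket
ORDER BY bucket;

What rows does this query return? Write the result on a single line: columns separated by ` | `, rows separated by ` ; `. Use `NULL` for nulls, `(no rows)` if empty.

Bucket rows by goals_for < 3 → 'cold' else 'hot'; count each bucket.

cold | 6 ; hot | 4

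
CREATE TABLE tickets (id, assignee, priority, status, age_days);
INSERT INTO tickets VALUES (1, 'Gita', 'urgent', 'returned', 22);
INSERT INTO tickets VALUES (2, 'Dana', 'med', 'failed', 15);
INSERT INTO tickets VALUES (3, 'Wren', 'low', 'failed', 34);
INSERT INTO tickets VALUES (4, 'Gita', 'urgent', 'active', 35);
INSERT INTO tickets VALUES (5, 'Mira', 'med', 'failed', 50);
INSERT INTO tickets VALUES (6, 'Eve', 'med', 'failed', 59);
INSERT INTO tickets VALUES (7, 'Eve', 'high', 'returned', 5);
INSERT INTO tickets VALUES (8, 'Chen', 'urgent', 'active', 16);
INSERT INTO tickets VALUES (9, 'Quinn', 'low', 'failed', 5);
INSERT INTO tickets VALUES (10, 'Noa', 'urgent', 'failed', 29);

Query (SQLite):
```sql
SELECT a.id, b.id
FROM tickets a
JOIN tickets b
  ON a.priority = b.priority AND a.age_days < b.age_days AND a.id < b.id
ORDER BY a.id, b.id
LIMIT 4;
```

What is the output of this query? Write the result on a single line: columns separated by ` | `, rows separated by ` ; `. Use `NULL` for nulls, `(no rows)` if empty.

1 | 4 ; 1 | 10 ; 2 | 5 ; 2 | 6

Pairs (a,b) with same priority, a.age_days < b.age_days, a.id < b.id.
priority groups: high:{7} low:{3,9} med:{2,5,6} urgent:{1,4,8,10}
Ordered by (a.id, b.id); first 4.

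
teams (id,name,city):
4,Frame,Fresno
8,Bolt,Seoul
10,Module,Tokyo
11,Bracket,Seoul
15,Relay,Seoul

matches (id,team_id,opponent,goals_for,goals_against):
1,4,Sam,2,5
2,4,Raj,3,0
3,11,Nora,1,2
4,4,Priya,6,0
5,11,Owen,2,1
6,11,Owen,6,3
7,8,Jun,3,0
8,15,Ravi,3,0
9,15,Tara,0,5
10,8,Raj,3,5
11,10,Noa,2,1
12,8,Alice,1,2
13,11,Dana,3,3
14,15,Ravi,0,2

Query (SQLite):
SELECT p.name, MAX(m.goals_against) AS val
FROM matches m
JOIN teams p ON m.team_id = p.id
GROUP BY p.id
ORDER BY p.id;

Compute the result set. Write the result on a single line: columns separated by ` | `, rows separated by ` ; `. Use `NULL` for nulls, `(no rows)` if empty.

Join each matches row to its teams via team_id.
Group joined rows by teams.id; compute MAX(m.goals_against) per group.
  4: ids {1, 2, 4} → MAX(m.goals_against)=5
  8: ids {7, 10, 12} → MAX(m.goals_against)=5
  10: ids {11} → MAX(m.goals_against)=1
  11: ids {3, 5, 6, 13} → MAX(m.goals_against)=3
  15: ids {8, 9, 14} → MAX(m.goals_against)=5

Frame | 5 ; Bolt | 5 ; Module | 1 ; Bracket | 3 ; Relay | 5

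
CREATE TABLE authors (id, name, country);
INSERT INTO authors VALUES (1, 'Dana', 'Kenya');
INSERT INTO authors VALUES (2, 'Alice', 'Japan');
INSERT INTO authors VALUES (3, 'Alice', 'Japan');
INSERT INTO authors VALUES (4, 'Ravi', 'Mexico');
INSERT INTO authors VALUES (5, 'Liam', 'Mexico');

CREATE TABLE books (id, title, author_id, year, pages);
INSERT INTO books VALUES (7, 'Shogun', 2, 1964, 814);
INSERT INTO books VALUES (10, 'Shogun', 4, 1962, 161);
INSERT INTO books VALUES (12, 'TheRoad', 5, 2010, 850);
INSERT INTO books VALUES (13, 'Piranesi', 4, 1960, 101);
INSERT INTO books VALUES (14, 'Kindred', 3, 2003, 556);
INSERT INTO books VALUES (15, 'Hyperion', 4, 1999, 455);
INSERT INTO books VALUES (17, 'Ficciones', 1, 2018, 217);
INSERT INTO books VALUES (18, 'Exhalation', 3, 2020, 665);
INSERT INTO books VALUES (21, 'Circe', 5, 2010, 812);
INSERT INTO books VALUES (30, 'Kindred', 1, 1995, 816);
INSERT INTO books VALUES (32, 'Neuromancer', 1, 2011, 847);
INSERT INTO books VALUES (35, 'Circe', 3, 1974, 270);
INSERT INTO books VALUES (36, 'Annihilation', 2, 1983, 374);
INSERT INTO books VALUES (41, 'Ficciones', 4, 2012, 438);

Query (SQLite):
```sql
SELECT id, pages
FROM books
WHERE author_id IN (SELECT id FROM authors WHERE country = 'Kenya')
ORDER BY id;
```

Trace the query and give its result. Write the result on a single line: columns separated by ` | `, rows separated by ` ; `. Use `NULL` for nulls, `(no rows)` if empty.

Inner query: authors.id where country = 'Kenya'.
Outer: keep books rows whose author_id is in that set.
Inner query → {1}

17 | 217 ; 30 | 816 ; 32 | 847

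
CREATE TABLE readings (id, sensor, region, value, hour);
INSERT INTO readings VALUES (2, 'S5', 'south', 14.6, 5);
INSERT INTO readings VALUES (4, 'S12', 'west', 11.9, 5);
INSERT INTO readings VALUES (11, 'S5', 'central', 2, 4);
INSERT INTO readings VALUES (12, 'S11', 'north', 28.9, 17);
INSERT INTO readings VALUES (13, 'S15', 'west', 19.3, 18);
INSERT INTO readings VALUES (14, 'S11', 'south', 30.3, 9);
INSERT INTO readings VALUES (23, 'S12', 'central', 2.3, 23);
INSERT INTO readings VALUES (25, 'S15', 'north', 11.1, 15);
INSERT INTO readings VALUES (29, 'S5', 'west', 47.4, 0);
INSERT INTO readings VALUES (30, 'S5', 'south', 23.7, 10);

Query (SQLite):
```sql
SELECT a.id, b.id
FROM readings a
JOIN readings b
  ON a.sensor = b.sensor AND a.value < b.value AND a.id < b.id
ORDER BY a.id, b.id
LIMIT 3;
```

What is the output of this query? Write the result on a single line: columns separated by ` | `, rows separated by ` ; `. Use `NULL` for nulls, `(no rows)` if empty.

Pairs (a,b) with same sensor, a.value < b.value, a.id < b.id.
sensor groups: S11:{12,14} S12:{4,23} S15:{13,25} S5:{2,11,29,30}
Ordered by (a.id, b.id); first 3.

2 | 29 ; 2 | 30 ; 11 | 29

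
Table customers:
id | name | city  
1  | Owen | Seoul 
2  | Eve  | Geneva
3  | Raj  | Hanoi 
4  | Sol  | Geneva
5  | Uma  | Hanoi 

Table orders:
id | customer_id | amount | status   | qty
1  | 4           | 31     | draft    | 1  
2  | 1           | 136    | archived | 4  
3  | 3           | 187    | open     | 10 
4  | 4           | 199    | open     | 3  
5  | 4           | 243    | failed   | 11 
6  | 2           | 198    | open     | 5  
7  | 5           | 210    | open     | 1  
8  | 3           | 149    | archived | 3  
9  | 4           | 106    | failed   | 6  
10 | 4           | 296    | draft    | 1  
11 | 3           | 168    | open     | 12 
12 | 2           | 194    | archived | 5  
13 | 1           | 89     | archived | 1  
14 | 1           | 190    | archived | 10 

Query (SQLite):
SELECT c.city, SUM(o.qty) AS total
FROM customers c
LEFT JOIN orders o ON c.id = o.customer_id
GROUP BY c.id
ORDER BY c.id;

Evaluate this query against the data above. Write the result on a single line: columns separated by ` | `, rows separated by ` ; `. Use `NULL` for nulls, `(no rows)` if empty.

Seoul | 15 ; Geneva | 10 ; Hanoi | 25 ; Geneva | 22 ; Hanoi | 1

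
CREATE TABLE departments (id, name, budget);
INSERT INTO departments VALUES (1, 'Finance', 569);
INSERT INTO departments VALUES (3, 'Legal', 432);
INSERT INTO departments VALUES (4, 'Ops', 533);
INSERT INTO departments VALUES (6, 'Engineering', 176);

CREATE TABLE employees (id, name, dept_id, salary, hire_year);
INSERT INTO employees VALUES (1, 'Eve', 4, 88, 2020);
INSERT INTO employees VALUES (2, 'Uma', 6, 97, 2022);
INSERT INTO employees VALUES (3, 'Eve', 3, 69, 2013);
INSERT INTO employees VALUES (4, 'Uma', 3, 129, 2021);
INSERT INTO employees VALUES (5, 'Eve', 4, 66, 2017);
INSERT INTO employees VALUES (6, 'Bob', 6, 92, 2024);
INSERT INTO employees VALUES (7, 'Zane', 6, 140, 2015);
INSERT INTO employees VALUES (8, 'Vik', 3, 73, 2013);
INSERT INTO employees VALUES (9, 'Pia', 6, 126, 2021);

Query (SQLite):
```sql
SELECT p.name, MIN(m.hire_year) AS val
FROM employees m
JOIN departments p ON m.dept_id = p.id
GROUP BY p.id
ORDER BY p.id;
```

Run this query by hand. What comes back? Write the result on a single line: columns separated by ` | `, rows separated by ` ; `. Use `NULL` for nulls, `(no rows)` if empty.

Legal | 2013 ; Ops | 2017 ; Engineering | 2015

Join each employees row to its departments via dept_id.
Group joined rows by departments.id; compute MIN(m.hire_year) per group.
  3: ids {3, 4, 8} → MIN(m.hire_year)=2013
  4: ids {1, 5} → MIN(m.hire_year)=2017
  6: ids {2, 6, 7, 9} → MIN(m.hire_year)=2015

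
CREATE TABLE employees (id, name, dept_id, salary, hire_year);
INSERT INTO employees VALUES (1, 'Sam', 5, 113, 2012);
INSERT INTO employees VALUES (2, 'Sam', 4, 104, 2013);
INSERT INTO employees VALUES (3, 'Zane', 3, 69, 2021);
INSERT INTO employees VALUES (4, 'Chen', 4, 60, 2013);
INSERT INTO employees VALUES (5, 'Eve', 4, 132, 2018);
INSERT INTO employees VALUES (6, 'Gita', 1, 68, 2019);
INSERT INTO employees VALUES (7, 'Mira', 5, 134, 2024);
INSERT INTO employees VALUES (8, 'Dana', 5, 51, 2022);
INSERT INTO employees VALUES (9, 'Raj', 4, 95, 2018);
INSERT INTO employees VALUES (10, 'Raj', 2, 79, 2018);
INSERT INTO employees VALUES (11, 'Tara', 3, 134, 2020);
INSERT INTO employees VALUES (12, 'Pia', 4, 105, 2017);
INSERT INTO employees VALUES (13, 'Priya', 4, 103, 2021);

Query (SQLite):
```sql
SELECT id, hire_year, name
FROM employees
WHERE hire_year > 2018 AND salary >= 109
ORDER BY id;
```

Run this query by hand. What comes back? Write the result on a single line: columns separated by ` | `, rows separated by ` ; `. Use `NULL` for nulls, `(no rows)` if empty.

7 | 2024 | Mira ; 11 | 2020 | Tara

hire_year > 2018: ids {3, 6, 7, 8, 11, 13}
salary >= 109: ids {1, 5, 7, 11}
Combine with AND.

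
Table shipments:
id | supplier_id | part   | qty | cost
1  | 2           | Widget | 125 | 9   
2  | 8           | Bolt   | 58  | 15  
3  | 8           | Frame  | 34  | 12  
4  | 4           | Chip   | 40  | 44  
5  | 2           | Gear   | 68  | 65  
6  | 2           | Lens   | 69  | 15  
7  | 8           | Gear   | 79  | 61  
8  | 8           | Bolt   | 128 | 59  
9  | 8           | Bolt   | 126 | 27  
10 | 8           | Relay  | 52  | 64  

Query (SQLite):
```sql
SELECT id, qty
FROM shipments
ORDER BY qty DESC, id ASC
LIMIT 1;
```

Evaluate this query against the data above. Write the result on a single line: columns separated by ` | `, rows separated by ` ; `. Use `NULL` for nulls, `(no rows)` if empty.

Sort by qty desc, tiebreak id asc: (128, id=8), (126, id=9), (125, id=1), (79, id=7) …. Take first 1.

8 | 128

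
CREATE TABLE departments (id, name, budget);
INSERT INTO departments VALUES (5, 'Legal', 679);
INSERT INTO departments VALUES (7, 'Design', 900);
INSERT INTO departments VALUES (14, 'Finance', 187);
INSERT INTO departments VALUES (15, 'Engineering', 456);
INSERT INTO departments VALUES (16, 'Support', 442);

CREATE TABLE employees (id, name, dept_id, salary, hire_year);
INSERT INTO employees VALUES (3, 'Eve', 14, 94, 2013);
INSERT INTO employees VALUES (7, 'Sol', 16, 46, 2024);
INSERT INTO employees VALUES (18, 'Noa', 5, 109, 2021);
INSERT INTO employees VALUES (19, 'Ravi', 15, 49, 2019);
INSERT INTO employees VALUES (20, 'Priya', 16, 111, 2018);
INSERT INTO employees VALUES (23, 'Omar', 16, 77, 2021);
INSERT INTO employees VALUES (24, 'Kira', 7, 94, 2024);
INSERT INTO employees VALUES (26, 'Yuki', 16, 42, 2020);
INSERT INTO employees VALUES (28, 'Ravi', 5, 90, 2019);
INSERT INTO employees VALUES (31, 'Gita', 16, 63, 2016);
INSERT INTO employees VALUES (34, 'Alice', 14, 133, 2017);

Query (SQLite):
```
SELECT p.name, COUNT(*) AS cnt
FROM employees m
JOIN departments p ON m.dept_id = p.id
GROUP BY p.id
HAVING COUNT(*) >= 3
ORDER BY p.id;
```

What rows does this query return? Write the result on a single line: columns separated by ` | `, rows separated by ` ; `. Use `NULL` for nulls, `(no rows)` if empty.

Support | 5

Join each employees row to its departments via dept_id.
Group joined rows by departments.id; compute COUNT(*) per group.
HAVING: keep groups with count ≥ 3.
  5: ids {18, 28} → COUNT(*)=2
  7: ids {24} → COUNT(*)=1
  14: ids {3, 34} → COUNT(*)=2
  15: ids {19} → COUNT(*)=1
  16: ids {7, 20, 23, 26, 31} → COUNT(*)=5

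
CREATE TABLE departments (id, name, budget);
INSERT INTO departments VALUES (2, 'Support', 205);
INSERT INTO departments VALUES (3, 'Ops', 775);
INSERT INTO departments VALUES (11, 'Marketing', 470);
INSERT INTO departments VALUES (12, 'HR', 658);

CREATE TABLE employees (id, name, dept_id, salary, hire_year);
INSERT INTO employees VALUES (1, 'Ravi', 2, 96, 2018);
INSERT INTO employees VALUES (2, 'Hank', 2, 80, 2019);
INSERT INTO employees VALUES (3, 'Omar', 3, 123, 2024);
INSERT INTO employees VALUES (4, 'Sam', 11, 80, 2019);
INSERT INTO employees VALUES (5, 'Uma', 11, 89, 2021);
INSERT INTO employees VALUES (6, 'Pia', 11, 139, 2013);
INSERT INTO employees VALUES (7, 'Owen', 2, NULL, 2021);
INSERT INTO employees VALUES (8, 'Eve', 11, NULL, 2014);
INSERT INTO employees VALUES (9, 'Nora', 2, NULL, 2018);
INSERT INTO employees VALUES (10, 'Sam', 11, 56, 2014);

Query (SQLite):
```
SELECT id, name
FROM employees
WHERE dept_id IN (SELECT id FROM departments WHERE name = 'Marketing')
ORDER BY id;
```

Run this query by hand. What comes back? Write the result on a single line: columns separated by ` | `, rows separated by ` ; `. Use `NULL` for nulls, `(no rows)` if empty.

Inner query: departments.id where name = 'Marketing'.
Outer: keep employees rows whose dept_id is in that set.
Inner query → {11}

4 | Sam ; 5 | Uma ; 6 | Pia ; 8 | Eve ; 10 | Sam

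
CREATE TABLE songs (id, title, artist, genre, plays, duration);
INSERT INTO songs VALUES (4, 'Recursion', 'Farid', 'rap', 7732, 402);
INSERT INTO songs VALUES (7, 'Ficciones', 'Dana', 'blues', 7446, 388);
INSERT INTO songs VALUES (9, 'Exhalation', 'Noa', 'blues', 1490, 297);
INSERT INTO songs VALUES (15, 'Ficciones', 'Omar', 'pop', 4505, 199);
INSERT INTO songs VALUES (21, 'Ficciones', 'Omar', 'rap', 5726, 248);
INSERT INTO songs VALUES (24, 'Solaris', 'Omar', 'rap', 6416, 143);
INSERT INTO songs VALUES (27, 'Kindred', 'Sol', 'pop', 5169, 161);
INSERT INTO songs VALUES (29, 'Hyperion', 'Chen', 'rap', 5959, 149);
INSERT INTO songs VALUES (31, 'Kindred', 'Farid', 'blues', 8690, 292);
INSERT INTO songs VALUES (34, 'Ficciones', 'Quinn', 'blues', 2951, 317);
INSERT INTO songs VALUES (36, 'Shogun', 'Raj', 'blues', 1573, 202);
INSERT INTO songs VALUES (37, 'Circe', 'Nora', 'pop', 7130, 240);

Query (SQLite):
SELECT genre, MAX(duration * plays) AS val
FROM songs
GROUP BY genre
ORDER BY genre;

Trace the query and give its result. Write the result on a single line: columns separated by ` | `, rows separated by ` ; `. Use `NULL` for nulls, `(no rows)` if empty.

blues | 2889048 ; pop | 1711200 ; rap | 3108264

For each row compute duration * plays.
Group by genre; take MAX of the expression per group.
  blues: ids {7, 9, 31, 34, 36} → MAX(duration * plays)=2889048
  pop: ids {15, 27, 37} → MAX(duration * plays)=1711200
  rap: ids {4, 21, 24, 29} → MAX(duration * plays)=3108264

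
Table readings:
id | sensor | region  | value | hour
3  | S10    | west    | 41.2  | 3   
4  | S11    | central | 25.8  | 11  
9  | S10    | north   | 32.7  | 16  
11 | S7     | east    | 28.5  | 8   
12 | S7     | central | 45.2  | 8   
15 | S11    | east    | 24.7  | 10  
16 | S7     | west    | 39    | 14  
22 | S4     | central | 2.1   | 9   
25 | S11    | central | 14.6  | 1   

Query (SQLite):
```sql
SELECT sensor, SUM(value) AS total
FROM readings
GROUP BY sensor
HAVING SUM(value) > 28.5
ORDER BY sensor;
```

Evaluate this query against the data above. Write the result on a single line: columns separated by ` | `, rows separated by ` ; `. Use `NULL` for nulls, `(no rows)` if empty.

S10 | 73.9 ; S11 | 65.1 ; S7 | 112.7

Partition readings by sensor; compute SUM(value) within each group.
HAVING: keep groups where SUM(value) > 28.5.
  S10: ids {3, 9} → SUM(value)=73.9
  S11: ids {4, 15, 25} → SUM(value)=65.1
  S4: ids {22} → SUM(value)=2.1
  S7: ids {11, 12, 16} → SUM(value)=112.7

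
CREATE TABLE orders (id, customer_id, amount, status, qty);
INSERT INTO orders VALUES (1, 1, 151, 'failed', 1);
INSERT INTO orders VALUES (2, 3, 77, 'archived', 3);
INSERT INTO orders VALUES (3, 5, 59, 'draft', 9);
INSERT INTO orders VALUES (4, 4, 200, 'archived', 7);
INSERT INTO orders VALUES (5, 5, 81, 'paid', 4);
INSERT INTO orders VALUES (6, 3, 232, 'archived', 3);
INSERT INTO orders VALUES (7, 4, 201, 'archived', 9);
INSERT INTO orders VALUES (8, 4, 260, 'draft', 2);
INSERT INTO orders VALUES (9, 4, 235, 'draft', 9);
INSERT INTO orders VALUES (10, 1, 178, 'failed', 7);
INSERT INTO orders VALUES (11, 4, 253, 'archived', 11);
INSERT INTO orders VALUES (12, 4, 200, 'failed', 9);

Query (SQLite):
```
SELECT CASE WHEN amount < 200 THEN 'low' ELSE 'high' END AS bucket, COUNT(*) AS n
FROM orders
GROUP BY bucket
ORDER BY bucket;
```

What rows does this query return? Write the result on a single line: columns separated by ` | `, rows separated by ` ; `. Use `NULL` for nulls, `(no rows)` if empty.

Bucket rows by amount < 200 → 'low' else 'high'; count each bucket.

high | 7 ; low | 5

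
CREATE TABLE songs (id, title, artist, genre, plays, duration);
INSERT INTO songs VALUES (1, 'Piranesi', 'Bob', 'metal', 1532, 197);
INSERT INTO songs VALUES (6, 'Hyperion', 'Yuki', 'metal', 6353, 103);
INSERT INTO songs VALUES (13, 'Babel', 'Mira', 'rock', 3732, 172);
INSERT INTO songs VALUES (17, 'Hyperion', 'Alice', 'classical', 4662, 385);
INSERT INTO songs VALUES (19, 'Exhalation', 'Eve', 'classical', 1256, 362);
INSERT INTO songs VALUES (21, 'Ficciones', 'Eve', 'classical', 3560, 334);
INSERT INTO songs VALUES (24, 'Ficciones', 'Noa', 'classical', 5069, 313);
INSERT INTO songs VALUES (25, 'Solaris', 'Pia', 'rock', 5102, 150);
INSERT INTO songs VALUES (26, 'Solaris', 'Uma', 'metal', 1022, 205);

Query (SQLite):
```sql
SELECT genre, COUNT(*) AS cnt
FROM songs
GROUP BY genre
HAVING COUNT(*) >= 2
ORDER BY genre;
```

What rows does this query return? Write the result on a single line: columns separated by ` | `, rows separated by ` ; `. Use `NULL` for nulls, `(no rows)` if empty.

Partition songs by genre; compute COUNT(*) within each group.
HAVING: keep groups with count ≥ 2.
  classical: ids {17, 19, 21, 24} → COUNT(*)=4
  metal: ids {1, 6, 26} → COUNT(*)=3
  rock: ids {13, 25} → COUNT(*)=2

classical | 4 ; metal | 3 ; rock | 2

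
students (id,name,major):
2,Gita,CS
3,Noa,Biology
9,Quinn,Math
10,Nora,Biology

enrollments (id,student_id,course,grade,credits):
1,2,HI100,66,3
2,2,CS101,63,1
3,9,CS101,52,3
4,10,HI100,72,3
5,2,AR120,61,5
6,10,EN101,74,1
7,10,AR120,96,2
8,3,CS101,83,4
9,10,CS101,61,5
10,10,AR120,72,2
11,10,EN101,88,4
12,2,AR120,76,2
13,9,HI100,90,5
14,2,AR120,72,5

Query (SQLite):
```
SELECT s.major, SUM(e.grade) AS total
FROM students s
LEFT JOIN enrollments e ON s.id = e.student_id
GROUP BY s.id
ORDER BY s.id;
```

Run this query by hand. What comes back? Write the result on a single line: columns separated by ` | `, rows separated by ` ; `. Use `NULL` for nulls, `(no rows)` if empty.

CS | 338 ; Biology | 83 ; Math | 142 ; Biology | 463

LEFT JOIN keeps every students row; unmatched ones get NULL for enrollments columns.
Group by students.id and compute SUM(e.grade). SUM over an all-NULL group is NULL.
  2: ids {1, 2, 5, 12, 14} → SUM(e.grade)=338
  3: ids {8} → SUM(e.grade)=83
  9: ids {3, 13} → SUM(e.grade)=142
  10: ids {4, 6, 7, 9, 10, 11} → SUM(e.grade)=463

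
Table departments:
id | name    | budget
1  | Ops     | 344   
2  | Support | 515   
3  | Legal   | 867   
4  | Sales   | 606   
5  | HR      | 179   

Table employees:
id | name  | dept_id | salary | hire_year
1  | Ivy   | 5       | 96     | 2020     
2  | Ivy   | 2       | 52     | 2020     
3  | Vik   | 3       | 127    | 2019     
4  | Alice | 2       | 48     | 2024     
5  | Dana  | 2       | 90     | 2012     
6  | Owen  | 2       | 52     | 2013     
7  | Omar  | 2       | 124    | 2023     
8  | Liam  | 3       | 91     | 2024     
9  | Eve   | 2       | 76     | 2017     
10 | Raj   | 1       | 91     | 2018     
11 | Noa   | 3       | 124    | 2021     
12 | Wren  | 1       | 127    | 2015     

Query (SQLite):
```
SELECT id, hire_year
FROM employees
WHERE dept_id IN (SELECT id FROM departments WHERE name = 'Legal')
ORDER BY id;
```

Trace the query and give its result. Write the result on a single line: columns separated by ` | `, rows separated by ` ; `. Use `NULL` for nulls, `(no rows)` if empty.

3 | 2019 ; 8 | 2024 ; 11 | 2021

Inner query: departments.id where name = 'Legal'.
Outer: keep employees rows whose dept_id is in that set.
Inner query → {3}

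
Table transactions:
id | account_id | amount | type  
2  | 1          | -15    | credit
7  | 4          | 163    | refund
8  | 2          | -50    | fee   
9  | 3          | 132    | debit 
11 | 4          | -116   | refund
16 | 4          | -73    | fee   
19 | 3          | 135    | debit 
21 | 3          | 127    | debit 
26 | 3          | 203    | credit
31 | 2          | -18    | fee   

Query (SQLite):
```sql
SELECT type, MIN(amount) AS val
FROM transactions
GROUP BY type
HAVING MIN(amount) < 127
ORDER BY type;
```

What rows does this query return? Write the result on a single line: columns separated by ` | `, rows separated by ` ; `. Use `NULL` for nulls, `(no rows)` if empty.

Partition transactions by type; compute MIN(amount) within each group.
HAVING: keep groups where MIN(amount) < 127.
  credit: ids {2, 26} → MIN(amount)=-15
  debit: ids {9, 19, 21} → MIN(amount)=127
  fee: ids {8, 16, 31} → MIN(amount)=-73
  refund: ids {7, 11} → MIN(amount)=-116

credit | -15 ; fee | -73 ; refund | -116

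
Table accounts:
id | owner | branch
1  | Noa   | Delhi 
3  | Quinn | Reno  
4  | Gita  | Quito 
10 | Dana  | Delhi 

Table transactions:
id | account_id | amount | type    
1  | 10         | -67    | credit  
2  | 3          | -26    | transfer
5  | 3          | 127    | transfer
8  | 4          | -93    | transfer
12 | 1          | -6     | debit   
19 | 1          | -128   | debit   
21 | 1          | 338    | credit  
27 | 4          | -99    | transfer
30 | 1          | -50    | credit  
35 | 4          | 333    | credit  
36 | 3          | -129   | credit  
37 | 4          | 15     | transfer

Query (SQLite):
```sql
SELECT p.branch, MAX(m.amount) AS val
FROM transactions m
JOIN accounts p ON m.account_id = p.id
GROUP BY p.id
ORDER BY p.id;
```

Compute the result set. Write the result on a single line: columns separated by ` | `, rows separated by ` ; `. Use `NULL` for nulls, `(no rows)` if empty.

Delhi | 338 ; Reno | 127 ; Quito | 333 ; Delhi | -67

Join each transactions row to its accounts via account_id.
Group joined rows by accounts.id; compute MAX(m.amount) per group.
  1: ids {12, 19, 21, 30} → MAX(m.amount)=338
  3: ids {2, 5, 36} → MAX(m.amount)=127
  4: ids {8, 27, 35, 37} → MAX(m.amount)=333
  10: ids {1} → MAX(m.amount)=-67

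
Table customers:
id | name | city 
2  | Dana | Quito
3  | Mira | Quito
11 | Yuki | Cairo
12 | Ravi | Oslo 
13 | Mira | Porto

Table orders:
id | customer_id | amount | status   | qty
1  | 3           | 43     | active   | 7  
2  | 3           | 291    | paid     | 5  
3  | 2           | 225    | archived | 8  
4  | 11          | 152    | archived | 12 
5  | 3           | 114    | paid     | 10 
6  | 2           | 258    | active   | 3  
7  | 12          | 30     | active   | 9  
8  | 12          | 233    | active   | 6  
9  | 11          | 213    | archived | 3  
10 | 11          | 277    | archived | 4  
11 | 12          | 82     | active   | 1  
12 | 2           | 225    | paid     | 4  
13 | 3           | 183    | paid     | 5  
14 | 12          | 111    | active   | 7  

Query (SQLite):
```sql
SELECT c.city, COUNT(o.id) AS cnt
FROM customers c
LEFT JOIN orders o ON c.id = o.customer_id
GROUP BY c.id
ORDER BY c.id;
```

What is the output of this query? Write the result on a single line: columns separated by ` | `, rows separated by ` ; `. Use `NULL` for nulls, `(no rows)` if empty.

LEFT JOIN keeps every customers row; unmatched ones get NULL for orders columns.
Group by customers.id and compute COUNT(o.id). COUNT(col) of an all-NULL group is 0.
  2: ids {3, 6, 12} → COUNT(o.id)=3
  3: ids {1, 2, 5, 13} → COUNT(o.id)=4
  11: ids {4, 9, 10} → COUNT(o.id)=3
  12: ids {7, 8, 11, 14} → COUNT(o.id)=4
  13: ids {—} → COUNT(o.id)=0

Quito | 3 ; Quito | 4 ; Cairo | 3 ; Oslo | 4 ; Porto | 0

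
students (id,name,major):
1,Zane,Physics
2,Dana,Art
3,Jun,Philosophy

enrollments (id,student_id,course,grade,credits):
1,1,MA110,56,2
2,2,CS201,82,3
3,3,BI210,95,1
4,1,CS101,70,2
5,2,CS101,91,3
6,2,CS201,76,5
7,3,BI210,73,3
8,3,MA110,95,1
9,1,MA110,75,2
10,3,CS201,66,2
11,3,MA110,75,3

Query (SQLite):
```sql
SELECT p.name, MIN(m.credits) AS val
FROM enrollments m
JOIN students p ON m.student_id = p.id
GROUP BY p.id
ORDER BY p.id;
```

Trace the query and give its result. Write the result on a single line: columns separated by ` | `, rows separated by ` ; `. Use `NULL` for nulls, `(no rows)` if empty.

Join each enrollments row to its students via student_id.
Group joined rows by students.id; compute MIN(m.credits) per group.
  1: ids {1, 4, 9} → MIN(m.credits)=2
  2: ids {2, 5, 6} → MIN(m.credits)=3
  3: ids {3, 7, 8, 10, 11} → MIN(m.credits)=1

Zane | 2 ; Dana | 3 ; Jun | 1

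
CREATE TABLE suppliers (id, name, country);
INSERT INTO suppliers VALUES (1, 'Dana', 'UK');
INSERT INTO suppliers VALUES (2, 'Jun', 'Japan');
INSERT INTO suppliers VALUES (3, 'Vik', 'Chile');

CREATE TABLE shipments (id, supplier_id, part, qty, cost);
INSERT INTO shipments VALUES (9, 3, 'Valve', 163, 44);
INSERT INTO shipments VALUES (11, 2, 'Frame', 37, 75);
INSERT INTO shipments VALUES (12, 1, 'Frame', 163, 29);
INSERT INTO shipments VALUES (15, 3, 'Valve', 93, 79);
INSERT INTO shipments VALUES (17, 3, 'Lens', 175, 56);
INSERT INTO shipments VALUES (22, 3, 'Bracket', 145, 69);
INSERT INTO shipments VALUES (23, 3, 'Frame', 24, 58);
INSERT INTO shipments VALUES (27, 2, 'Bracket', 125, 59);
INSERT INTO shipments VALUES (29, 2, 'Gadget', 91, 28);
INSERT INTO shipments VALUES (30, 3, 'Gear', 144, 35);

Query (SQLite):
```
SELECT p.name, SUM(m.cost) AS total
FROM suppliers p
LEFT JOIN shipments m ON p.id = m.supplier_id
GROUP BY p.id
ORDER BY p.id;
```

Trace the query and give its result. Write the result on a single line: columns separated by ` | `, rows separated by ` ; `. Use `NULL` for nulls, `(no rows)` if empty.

Dana | 29 ; Jun | 162 ; Vik | 341

LEFT JOIN keeps every suppliers row; unmatched ones get NULL for shipments columns.
Group by suppliers.id and compute SUM(m.cost). SUM over an all-NULL group is NULL.
  1: ids {12} → SUM(m.cost)=29
  2: ids {11, 27, 29} → SUM(m.cost)=162
  3: ids {9, 15, 17, 22, 23, 30} → SUM(m.cost)=341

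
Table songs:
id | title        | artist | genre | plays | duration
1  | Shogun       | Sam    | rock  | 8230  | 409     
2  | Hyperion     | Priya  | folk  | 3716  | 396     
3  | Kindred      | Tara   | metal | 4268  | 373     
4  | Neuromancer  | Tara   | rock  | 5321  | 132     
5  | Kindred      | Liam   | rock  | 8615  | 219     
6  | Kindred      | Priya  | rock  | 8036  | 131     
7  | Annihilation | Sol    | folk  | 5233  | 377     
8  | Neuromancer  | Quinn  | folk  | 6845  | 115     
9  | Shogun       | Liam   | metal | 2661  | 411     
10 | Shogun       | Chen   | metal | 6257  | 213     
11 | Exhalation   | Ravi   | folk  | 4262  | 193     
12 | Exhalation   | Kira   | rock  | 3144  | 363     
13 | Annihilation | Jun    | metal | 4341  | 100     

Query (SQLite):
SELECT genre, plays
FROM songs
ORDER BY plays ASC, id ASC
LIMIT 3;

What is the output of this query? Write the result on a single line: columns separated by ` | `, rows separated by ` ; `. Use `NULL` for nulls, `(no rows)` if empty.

Sort by plays asc, tiebreak id asc: (2661, id=9), (3144, id=12), (3716, id=2), (4262, id=11), (4268, id=3), (4341, id=13) …. Take first 3.

metal | 2661 ; rock | 3144 ; folk | 3716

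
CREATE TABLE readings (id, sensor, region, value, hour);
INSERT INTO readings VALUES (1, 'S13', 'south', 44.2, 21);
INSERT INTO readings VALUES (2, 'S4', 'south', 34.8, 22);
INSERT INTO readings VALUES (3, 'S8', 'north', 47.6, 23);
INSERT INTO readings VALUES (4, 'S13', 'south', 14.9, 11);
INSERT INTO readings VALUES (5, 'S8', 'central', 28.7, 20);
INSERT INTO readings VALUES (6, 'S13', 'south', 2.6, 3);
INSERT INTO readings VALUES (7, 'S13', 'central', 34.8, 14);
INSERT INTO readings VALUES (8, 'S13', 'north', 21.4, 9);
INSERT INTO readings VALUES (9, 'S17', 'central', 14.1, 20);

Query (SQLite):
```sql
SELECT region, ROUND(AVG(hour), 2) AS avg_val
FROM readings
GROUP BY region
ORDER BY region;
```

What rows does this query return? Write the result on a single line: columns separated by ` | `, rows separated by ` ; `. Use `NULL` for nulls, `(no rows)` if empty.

central | 18 ; north | 16 ; south | 14.25

Partition readings by region; compute ROUND(AVG(hour), 2) within each group.
  central: ids {5, 7, 9} → ROUND(AVG(hour), 2)=18
  north: ids {3, 8} → ROUND(AVG(hour), 2)=16
  south: ids {1, 2, 4, 6} → ROUND(AVG(hour), 2)=14.25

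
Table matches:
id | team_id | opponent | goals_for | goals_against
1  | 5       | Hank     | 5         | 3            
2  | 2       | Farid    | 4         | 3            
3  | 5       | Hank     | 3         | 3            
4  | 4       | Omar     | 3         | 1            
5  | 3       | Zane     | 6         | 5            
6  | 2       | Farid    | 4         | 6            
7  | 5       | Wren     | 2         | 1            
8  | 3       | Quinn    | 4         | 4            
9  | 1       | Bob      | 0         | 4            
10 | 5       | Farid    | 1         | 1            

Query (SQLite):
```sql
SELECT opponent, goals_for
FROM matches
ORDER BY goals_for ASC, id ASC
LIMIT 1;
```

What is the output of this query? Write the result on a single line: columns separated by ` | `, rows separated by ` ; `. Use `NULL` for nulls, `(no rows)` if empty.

Sort by goals_for asc, tiebreak id asc: (0, id=9), (1, id=10), (2, id=7), (3, id=3) …. Take first 1.

Bob | 0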